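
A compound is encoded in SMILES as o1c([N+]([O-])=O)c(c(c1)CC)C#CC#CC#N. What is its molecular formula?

Heavy atoms from the SMILES: 11 C, 2 N, 3 O.
Implicit hydrogens by atom environment:
  5 × C: no H
  3 × C (aromatic): no H
  1 × C: 3 H
  1 × C: 2 H
  1 × C (aromatic): 1 H
  1 × N (charge +1): no H
  1 × N: no H
  1 × O (aromatic): no H
  1 × O: no H
  1 × O (charge -1): no H
  Total hydrogens = 6.
Molecular formula: C11H6N2O3

C11H6N2O3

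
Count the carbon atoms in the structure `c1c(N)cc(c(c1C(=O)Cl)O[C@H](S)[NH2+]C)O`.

The symbol for carbon appears 9 times in the SMILES. Lowercase c denotes aromatic carbon and counts toward C.

9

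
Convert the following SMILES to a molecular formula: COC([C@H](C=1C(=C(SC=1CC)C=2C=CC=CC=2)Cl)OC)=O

C16H17ClO3S

Heavy atoms from the SMILES: 16 C, 1 Cl, 3 O, 1 S.
Implicit hydrogens by atom environment:
  5 × C (aromatic): 1 H each → 5
  5 × C (aromatic): no H
  3 × C: 3 H each → 9
  3 × O: no H
  1 × C: 2 H
  1 × C: 1 H
  1 × C: no H
  1 × Cl: no H
  1 × S (aromatic): no H
  Total hydrogens = 17.
Molecular formula: C16H17ClO3S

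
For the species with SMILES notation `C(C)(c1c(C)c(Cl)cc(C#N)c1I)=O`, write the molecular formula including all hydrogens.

C10H7ClINO

Heavy atoms from the SMILES: 10 C, 1 Cl, 1 I, 1 N, 1 O.
Implicit hydrogens by atom environment:
  5 × C (aromatic): no H
  2 × C: 3 H each → 6
  2 × C: no H
  1 × C (aromatic): 1 H
  1 × Cl: no H
  1 × I: no H
  1 × N: no H
  1 × O: no H
  Total hydrogens = 7.
Molecular formula: C10H7ClINO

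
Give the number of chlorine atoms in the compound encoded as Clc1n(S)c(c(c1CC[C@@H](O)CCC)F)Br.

The symbol for chlorine appears 1 time in the SMILES.

1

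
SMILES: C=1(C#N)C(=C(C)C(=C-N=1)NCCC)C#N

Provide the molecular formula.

Heavy atoms from the SMILES: 11 C, 4 N.
Implicit hydrogens by atom environment:
  4 × C (aromatic): no H
  2 × C: 3 H each → 6
  2 × C: 2 H each → 4
  2 × C: no H
  2 × N: no H
  1 × C (aromatic): 1 H
  1 × N: 1 H
  1 × N (aromatic): no H
  Total hydrogens = 12.
Molecular formula: C11H12N4

C11H12N4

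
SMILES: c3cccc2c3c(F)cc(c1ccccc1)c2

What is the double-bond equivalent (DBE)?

Molecular formula from the SMILES: C16H11F.
DoU = (2C + 2 + N − H − X)/2 = (2·16 + 2 + 0 − 11 − 1)/2 = 22/2 = 11.
(Structurally: 3 ring(s) + 8 π bond(s) = 11.)

11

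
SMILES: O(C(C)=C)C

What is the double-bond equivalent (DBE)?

1

Molecular formula from the SMILES: C4H8O.
DoU = (2C + 2 + N − H − X)/2 = (2·4 + 2 + 0 − 8 − 0)/2 = 2/2 = 1.
(Structurally: 0 ring(s) + 1 π bond(s) = 1.)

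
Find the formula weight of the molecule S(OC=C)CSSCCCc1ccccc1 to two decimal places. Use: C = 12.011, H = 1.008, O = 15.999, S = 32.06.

272.44

Molecular formula: C12H16OS3.
M = 12×12.011 + 16×1.008 + 1×15.999 + 3×32.06 = 272.44 g/mol.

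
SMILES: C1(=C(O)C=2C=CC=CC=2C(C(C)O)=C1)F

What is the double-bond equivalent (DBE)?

Molecular formula from the SMILES: C12H11FO2.
DoU = (2C + 2 + N − H − X)/2 = (2·12 + 2 + 0 − 11 − 1)/2 = 14/2 = 7.
(Structurally: 2 ring(s) + 5 π bond(s) = 7.)

7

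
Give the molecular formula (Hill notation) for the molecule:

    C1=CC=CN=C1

Heavy atoms from the SMILES: 5 C, 1 N.
Implicit hydrogens by atom environment:
  5 × C (aromatic): 1 H each → 5
  1 × N (aromatic): no H
  Total hydrogens = 5.
Molecular formula: C5H5N

C5H5N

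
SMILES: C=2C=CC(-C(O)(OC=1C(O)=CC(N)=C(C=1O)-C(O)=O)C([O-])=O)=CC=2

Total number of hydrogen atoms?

Hydrogens are implicit in SMILES; fill each atom to its normal valence:
  6 × C (aromatic): 1 H each → 6
  6 × C (aromatic): no H
  4 × O: 1 H each → 4
  3 × C: no H
  3 × O: no H
  1 × N: 2 H
  1 × O (charge -1): no H
  Total hydrogens = 12.

12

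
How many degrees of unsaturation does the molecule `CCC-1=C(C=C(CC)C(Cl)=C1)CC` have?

Molecular formula from the SMILES: C12H17Cl.
DoU = (2C + 2 + N − H − X)/2 = (2·12 + 2 + 0 − 17 − 1)/2 = 8/2 = 4.
(Structurally: 1 ring(s) + 3 π bond(s) = 4.)

4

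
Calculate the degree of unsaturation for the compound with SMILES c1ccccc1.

Molecular formula from the SMILES: C6H6.
DoU = (2C + 2 + N − H − X)/2 = (2·6 + 2 + 0 − 6 − 0)/2 = 8/2 = 4.
(Structurally: 1 ring(s) + 3 π bond(s) = 4.)

4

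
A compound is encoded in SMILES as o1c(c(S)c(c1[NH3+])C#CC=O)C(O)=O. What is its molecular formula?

C8H6NO4S+

Heavy atoms from the SMILES: 8 C, 1 N, 4 O, 1 S.
Implicit hydrogens by atom environment:
  4 × C (aromatic): no H
  3 × C: no H
  2 × O: no H
  1 × C: 1 H
  1 × N (charge +1): 3 H
  1 × O: 1 H
  1 × O (aromatic): no H
  1 × S: 1 H
  Total hydrogens = 6.
Net charge +1.
Molecular formula: C8H6NO4S+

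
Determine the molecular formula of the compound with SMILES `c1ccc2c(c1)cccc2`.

Heavy atoms from the SMILES: 10 C.
Implicit hydrogens by atom environment:
  8 × C (aromatic): 1 H each → 8
  2 × C (aromatic): no H
  Total hydrogens = 8.
Molecular formula: C10H8

C10H8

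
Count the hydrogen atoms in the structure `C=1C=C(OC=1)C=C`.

6

Hydrogens are implicit in SMILES; fill each atom to its normal valence:
  3 × C (aromatic): 1 H each → 3
  1 × C: 2 H
  1 × C: 1 H
  1 × C (aromatic): no H
  1 × O (aromatic): no H
  Total hydrogens = 6.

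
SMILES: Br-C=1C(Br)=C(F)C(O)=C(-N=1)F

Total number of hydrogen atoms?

1

Hydrogens are implicit in SMILES; fill each atom to its normal valence:
  5 × C (aromatic): no H
  2 × Br: no H
  2 × F: no H
  1 × N (aromatic): no H
  1 × O: 1 H
  Total hydrogens = 1.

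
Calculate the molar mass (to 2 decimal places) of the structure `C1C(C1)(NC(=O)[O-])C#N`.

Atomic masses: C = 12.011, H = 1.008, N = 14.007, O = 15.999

125.11

Molecular formula: C5H5N2O2-.
M = 5×12.011 + 5×1.008 + 2×14.007 + 2×15.999 = 125.11 g/mol.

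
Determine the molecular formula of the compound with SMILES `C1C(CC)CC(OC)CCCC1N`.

Heavy atoms from the SMILES: 11 C, 1 N, 1 O.
Implicit hydrogens by atom environment:
  6 × C: 2 H each → 12
  3 × C: 1 H each → 3
  2 × C: 3 H each → 6
  1 × N: 2 H
  1 × O: no H
  Total hydrogens = 23.
Molecular formula: C11H23NO

C11H23NO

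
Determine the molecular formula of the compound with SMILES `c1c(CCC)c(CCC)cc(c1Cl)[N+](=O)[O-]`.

C12H16ClNO2

Heavy atoms from the SMILES: 12 C, 1 Cl, 1 N, 2 O.
Implicit hydrogens by atom environment:
  4 × C: 2 H each → 8
  4 × C (aromatic): no H
  2 × C: 3 H each → 6
  2 × C (aromatic): 1 H each → 2
  1 × Cl: no H
  1 × N (charge +1): no H
  1 × O: no H
  1 × O (charge -1): no H
  Total hydrogens = 16.
Molecular formula: C12H16ClNO2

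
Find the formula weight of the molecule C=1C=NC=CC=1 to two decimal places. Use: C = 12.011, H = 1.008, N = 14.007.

79.10

Molecular formula: C5H5N.
M = 5×12.011 + 5×1.008 + 1×14.007 = 79.10 g/mol.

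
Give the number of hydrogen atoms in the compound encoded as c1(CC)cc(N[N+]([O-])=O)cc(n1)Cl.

Hydrogens are implicit in SMILES; fill each atom to its normal valence:
  3 × C (aromatic): no H
  2 × C (aromatic): 1 H each → 2
  1 × C: 3 H
  1 × C: 2 H
  1 × Cl: no H
  1 × N: 1 H
  1 × N (aromatic): no H
  1 × N (charge +1): no H
  1 × O: no H
  1 × O (charge -1): no H
  Total hydrogens = 8.

8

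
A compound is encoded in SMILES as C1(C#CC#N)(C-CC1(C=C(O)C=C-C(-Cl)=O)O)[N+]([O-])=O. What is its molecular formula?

Heavy atoms from the SMILES: 12 C, 1 Cl, 2 N, 5 O.
Implicit hydrogens by atom environment:
  7 × C: no H
  3 × C: 1 H each → 3
  2 × C: 2 H each → 4
  2 × O: 1 H each → 2
  2 × O: no H
  1 × Cl: no H
  1 × N: no H
  1 × N (charge +1): no H
  1 × O (charge -1): no H
  Total hydrogens = 9.
Molecular formula: C12H9ClN2O5

C12H9ClN2O5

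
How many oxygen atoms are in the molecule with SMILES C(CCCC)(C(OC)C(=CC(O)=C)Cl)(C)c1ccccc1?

The symbol for oxygen appears 2 times in the SMILES.

2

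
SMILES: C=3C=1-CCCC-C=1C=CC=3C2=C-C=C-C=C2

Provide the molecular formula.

Heavy atoms from the SMILES: 16 C.
Implicit hydrogens by atom environment:
  8 × C (aromatic): 1 H each → 8
  4 × C: 2 H each → 8
  4 × C (aromatic): no H
  Total hydrogens = 16.
Molecular formula: C16H16

C16H16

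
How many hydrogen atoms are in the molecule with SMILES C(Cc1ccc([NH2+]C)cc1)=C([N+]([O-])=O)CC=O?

15

Hydrogens are implicit in SMILES; fill each atom to its normal valence:
  4 × C (aromatic): 1 H each → 4
  2 × C: 2 H each → 4
  2 × C: 1 H each → 2
  2 × C (aromatic): no H
  2 × O: no H
  1 × C: 3 H
  1 × C: no H
  1 × N (charge +1): 2 H
  1 × N (charge +1): no H
  1 × O (charge -1): no H
  Total hydrogens = 15.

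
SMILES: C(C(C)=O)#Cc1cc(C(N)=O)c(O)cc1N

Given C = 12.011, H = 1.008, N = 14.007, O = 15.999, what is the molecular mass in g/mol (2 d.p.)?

Molecular formula: C11H10N2O3.
M = 11×12.011 + 10×1.008 + 2×14.007 + 3×15.999 = 218.21 g/mol.

218.21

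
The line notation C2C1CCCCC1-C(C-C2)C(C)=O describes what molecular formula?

C12H20O

Heavy atoms from the SMILES: 12 C, 1 O.
Implicit hydrogens by atom environment:
  7 × C: 2 H each → 14
  3 × C: 1 H each → 3
  1 × C: 3 H
  1 × C: no H
  1 × O: no H
  Total hydrogens = 20.
Molecular formula: C12H20O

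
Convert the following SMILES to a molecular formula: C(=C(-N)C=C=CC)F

C6H8FN

Heavy atoms from the SMILES: 6 C, 1 F, 1 N.
Implicit hydrogens by atom environment:
  3 × C: 1 H each → 3
  2 × C: no H
  1 × C: 3 H
  1 × F: no H
  1 × N: 2 H
  Total hydrogens = 8.
Molecular formula: C6H8FN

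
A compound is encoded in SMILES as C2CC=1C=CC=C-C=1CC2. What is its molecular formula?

C10H12

Heavy atoms from the SMILES: 10 C.
Implicit hydrogens by atom environment:
  4 × C: 2 H each → 8
  4 × C (aromatic): 1 H each → 4
  2 × C (aromatic): no H
  Total hydrogens = 12.
Molecular formula: C10H12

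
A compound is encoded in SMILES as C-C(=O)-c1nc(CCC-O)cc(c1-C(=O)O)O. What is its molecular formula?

C11H13NO5

Heavy atoms from the SMILES: 11 C, 1 N, 5 O.
Implicit hydrogens by atom environment:
  4 × C (aromatic): no H
  3 × C: 2 H each → 6
  3 × O: 1 H each → 3
  2 × C: no H
  2 × O: no H
  1 × C: 3 H
  1 × C (aromatic): 1 H
  1 × N (aromatic): no H
  Total hydrogens = 13.
Molecular formula: C11H13NO5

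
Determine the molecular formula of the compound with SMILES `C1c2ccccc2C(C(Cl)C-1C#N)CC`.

Heavy atoms from the SMILES: 13 C, 1 Cl, 1 N.
Implicit hydrogens by atom environment:
  4 × C (aromatic): 1 H each → 4
  3 × C: 1 H each → 3
  2 × C: 2 H each → 4
  2 × C (aromatic): no H
  1 × C: 3 H
  1 × C: no H
  1 × Cl: no H
  1 × N: no H
  Total hydrogens = 14.
Molecular formula: C13H14ClN

C13H14ClN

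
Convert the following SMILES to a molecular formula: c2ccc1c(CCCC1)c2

Heavy atoms from the SMILES: 10 C.
Implicit hydrogens by atom environment:
  4 × C: 2 H each → 8
  4 × C (aromatic): 1 H each → 4
  2 × C (aromatic): no H
  Total hydrogens = 12.
Molecular formula: C10H12

C10H12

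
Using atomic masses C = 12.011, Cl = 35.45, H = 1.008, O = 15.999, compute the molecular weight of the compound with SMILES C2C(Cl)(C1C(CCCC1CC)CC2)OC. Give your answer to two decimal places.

Molecular formula: C13H23ClO.
M = 13×12.011 + 1×35.45 + 23×1.008 + 1×15.999 = 230.78 g/mol.

230.78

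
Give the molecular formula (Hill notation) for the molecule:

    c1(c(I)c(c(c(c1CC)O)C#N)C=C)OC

Heavy atoms from the SMILES: 12 C, 1 I, 1 N, 2 O.
Implicit hydrogens by atom environment:
  6 × C (aromatic): no H
  2 × C: 3 H each → 6
  2 × C: 2 H each → 4
  1 × C: 1 H
  1 × C: no H
  1 × I: no H
  1 × N: no H
  1 × O: 1 H
  1 × O: no H
  Total hydrogens = 12.
Molecular formula: C12H12INO2

C12H12INO2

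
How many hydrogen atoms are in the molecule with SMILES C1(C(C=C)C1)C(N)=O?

Hydrogens are implicit in SMILES; fill each atom to its normal valence:
  3 × C: 1 H each → 3
  2 × C: 2 H each → 4
  1 × C: no H
  1 × N: 2 H
  1 × O: no H
  Total hydrogens = 9.

9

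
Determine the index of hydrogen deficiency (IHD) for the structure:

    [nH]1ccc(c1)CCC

3

Molecular formula from the SMILES: C7H11N.
DoU = (2C + 2 + N − H − X)/2 = (2·7 + 2 + 1 − 11 − 0)/2 = 6/2 = 3.
(Structurally: 1 ring(s) + 2 π bond(s) = 3.)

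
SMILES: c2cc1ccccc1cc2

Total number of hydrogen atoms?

Hydrogens are implicit in SMILES; fill each atom to its normal valence:
  8 × C (aromatic): 1 H each → 8
  2 × C (aromatic): no H
  Total hydrogens = 8.

8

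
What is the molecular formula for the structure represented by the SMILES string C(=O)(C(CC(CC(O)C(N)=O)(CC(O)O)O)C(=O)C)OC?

Heavy atoms from the SMILES: 12 C, 1 N, 8 O.
Implicit hydrogens by atom environment:
  4 × C: no H
  4 × O: 1 H each → 4
  4 × O: no H
  3 × C: 2 H each → 6
  3 × C: 1 H each → 3
  2 × C: 3 H each → 6
  1 × N: 2 H
  Total hydrogens = 21.
Molecular formula: C12H21NO8

C12H21NO8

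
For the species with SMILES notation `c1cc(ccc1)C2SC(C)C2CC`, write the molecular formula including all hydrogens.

Heavy atoms from the SMILES: 12 C, 1 S.
Implicit hydrogens by atom environment:
  5 × C (aromatic): 1 H each → 5
  3 × C: 1 H each → 3
  2 × C: 3 H each → 6
  1 × C: 2 H
  1 × C (aromatic): no H
  1 × S: no H
  Total hydrogens = 16.
Molecular formula: C12H16S

C12H16S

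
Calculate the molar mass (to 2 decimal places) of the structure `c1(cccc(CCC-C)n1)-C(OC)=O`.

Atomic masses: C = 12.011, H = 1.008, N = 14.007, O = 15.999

193.25

Molecular formula: C11H15NO2.
M = 11×12.011 + 15×1.008 + 1×14.007 + 2×15.999 = 193.25 g/mol.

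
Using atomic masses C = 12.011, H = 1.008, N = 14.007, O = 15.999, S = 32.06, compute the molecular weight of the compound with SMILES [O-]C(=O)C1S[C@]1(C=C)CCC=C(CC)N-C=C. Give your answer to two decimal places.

Molecular formula: C13H18NO2S-.
M = 13×12.011 + 18×1.008 + 1×14.007 + 2×15.999 + 1×32.06 = 252.35 g/mol.

252.35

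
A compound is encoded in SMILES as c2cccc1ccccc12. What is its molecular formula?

Heavy atoms from the SMILES: 10 C.
Implicit hydrogens by atom environment:
  8 × C (aromatic): 1 H each → 8
  2 × C (aromatic): no H
  Total hydrogens = 8.
Molecular formula: C10H8

C10H8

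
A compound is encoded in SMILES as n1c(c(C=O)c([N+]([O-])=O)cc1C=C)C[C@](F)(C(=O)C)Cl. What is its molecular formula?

C12H10ClFN2O4

Heavy atoms from the SMILES: 12 C, 1 Cl, 1 F, 2 N, 4 O.
Implicit hydrogens by atom environment:
  4 × C (aromatic): no H
  3 × O: no H
  2 × C: 2 H each → 4
  2 × C: 1 H each → 2
  2 × C: no H
  1 × C: 3 H
  1 × C (aromatic): 1 H
  1 × Cl: no H
  1 × F: no H
  1 × N (aromatic): no H
  1 × N (charge +1): no H
  1 × O (charge -1): no H
  Total hydrogens = 10.
Molecular formula: C12H10ClFN2O4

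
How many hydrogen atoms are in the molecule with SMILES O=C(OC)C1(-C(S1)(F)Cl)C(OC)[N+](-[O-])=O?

7

Hydrogens are implicit in SMILES; fill each atom to its normal valence:
  4 × O: no H
  3 × C: no H
  2 × C: 3 H each → 6
  1 × C: 1 H
  1 × Cl: no H
  1 × F: no H
  1 × N (charge +1): no H
  1 × O (charge -1): no H
  1 × S: no H
  Total hydrogens = 7.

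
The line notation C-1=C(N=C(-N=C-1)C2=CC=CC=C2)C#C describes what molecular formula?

C12H8N2

Heavy atoms from the SMILES: 12 C, 2 N.
Implicit hydrogens by atom environment:
  7 × C (aromatic): 1 H each → 7
  3 × C (aromatic): no H
  2 × N (aromatic): no H
  1 × C: 1 H
  1 × C: no H
  Total hydrogens = 8.
Molecular formula: C12H8N2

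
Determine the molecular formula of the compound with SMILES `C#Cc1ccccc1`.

Heavy atoms from the SMILES: 8 C.
Implicit hydrogens by atom environment:
  5 × C (aromatic): 1 H each → 5
  1 × C: 1 H
  1 × C (aromatic): no H
  1 × C: no H
  Total hydrogens = 6.
Molecular formula: C8H6

C8H6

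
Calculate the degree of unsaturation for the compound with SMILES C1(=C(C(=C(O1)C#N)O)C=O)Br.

Molecular formula from the SMILES: C6H2BrNO3.
DoU = (2C + 2 + N − H − X)/2 = (2·6 + 2 + 1 − 2 − 1)/2 = 12/2 = 6.
(Structurally: 1 ring(s) + 5 π bond(s) = 6.)

6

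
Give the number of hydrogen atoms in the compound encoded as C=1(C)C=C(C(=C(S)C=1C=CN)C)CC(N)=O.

16

Hydrogens are implicit in SMILES; fill each atom to its normal valence:
  5 × C (aromatic): no H
  2 × C: 3 H each → 6
  2 × C: 1 H each → 2
  2 × N: 2 H each → 4
  1 × C: 2 H
  1 × C (aromatic): 1 H
  1 × C: no H
  1 × O: no H
  1 × S: 1 H
  Total hydrogens = 16.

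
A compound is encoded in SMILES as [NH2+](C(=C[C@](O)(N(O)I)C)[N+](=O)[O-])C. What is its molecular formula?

Heavy atoms from the SMILES: 5 C, 1 I, 3 N, 4 O.
Implicit hydrogens by atom environment:
  2 × C: 3 H each → 6
  2 × C: no H
  2 × O: 1 H each → 2
  1 × C: 1 H
  1 × I: no H
  1 × N (charge +1): 2 H
  1 × N: no H
  1 × N (charge +1): no H
  1 × O: no H
  1 × O (charge -1): no H
  Total hydrogens = 11.
Net charge +1.
Molecular formula: C5H11IN3O4+

C5H11IN3O4+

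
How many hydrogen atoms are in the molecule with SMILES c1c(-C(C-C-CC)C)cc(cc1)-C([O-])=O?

Hydrogens are implicit in SMILES; fill each atom to its normal valence:
  4 × C (aromatic): 1 H each → 4
  3 × C: 2 H each → 6
  2 × C: 3 H each → 6
  2 × C (aromatic): no H
  1 × C: 1 H
  1 × C: no H
  1 × O: no H
  1 × O (charge -1): no H
  Total hydrogens = 17.

17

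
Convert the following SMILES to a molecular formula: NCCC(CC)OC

C6H15NO

Heavy atoms from the SMILES: 6 C, 1 N, 1 O.
Implicit hydrogens by atom environment:
  3 × C: 2 H each → 6
  2 × C: 3 H each → 6
  1 × C: 1 H
  1 × N: 2 H
  1 × O: no H
  Total hydrogens = 15.
Molecular formula: C6H15NO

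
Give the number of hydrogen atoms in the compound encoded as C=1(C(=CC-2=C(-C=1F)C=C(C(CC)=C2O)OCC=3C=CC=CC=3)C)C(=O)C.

Hydrogens are implicit in SMILES; fill each atom to its normal valence:
  9 × C (aromatic): no H
  7 × C (aromatic): 1 H each → 7
  3 × C: 3 H each → 9
  2 × C: 2 H each → 4
  2 × O: no H
  1 × C: no H
  1 × F: no H
  1 × O: 1 H
  Total hydrogens = 21.

21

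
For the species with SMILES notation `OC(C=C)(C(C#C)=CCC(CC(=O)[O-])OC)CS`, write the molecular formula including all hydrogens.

C13H17O4S-

Heavy atoms from the SMILES: 13 C, 4 O, 1 S.
Implicit hydrogens by atom environment:
  4 × C: 2 H each → 8
  4 × C: 1 H each → 4
  4 × C: no H
  2 × O: no H
  1 × C: 3 H
  1 × O: 1 H
  1 × O (charge -1): no H
  1 × S: 1 H
  Total hydrogens = 17.
Net charge -1.
Molecular formula: C13H17O4S-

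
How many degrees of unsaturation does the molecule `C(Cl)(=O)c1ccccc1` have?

5

Molecular formula from the SMILES: C7H5ClO.
DoU = (2C + 2 + N − H − X)/2 = (2·7 + 2 + 0 − 5 − 1)/2 = 10/2 = 5.
(Structurally: 1 ring(s) + 4 π bond(s) = 5.)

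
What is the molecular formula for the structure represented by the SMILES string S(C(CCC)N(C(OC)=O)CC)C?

C9H19NO2S

Heavy atoms from the SMILES: 9 C, 1 N, 2 O, 1 S.
Implicit hydrogens by atom environment:
  4 × C: 3 H each → 12
  3 × C: 2 H each → 6
  2 × O: no H
  1 × C: 1 H
  1 × C: no H
  1 × N: no H
  1 × S: no H
  Total hydrogens = 19.
Molecular formula: C9H19NO2S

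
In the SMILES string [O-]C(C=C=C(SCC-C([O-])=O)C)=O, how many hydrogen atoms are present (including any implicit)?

8

Hydrogens are implicit in SMILES; fill each atom to its normal valence:
  4 × C: no H
  2 × C: 2 H each → 4
  2 × O: no H
  2 × O (charge -1): no H
  1 × C: 3 H
  1 × C: 1 H
  1 × S: no H
  Total hydrogens = 8.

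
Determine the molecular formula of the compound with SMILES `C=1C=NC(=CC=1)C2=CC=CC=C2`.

C11H9N

Heavy atoms from the SMILES: 11 C, 1 N.
Implicit hydrogens by atom environment:
  9 × C (aromatic): 1 H each → 9
  2 × C (aromatic): no H
  1 × N (aromatic): no H
  Total hydrogens = 9.
Molecular formula: C11H9N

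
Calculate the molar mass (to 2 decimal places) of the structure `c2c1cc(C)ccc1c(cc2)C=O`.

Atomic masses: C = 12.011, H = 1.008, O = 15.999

Molecular formula: C12H10O.
M = 12×12.011 + 10×1.008 + 1×15.999 = 170.21 g/mol.

170.21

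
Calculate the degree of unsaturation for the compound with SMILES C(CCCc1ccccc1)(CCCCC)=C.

5

Molecular formula from the SMILES: C16H24.
DoU = (2C + 2 + N − H − X)/2 = (2·16 + 2 + 0 − 24 − 0)/2 = 10/2 = 5.
(Structurally: 1 ring(s) + 4 π bond(s) = 5.)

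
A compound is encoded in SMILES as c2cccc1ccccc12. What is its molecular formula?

C10H8

Heavy atoms from the SMILES: 10 C.
Implicit hydrogens by atom environment:
  8 × C (aromatic): 1 H each → 8
  2 × C (aromatic): no H
  Total hydrogens = 8.
Molecular formula: C10H8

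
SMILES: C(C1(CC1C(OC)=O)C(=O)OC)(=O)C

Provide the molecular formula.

C9H12O5

Heavy atoms from the SMILES: 9 C, 5 O.
Implicit hydrogens by atom environment:
  5 × O: no H
  4 × C: no H
  3 × C: 3 H each → 9
  1 × C: 2 H
  1 × C: 1 H
  Total hydrogens = 12.
Molecular formula: C9H12O5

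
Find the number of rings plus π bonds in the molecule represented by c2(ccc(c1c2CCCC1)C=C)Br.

Molecular formula from the SMILES: C12H13Br.
DoU = (2C + 2 + N − H − X)/2 = (2·12 + 2 + 0 − 13 − 1)/2 = 12/2 = 6.
(Structurally: 2 ring(s) + 4 π bond(s) = 6.)

6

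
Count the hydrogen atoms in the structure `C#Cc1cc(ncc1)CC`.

9

Hydrogens are implicit in SMILES; fill each atom to its normal valence:
  3 × C (aromatic): 1 H each → 3
  2 × C (aromatic): no H
  1 × C: 3 H
  1 × C: 2 H
  1 × C: 1 H
  1 × C: no H
  1 × N (aromatic): no H
  Total hydrogens = 9.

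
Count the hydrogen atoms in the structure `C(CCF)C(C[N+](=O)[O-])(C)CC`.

Hydrogens are implicit in SMILES; fill each atom to its normal valence:
  5 × C: 2 H each → 10
  2 × C: 3 H each → 6
  1 × C: no H
  1 × F: no H
  1 × N (charge +1): no H
  1 × O: no H
  1 × O (charge -1): no H
  Total hydrogens = 16.

16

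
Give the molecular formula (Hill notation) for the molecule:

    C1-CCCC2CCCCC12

C10H18

Heavy atoms from the SMILES: 10 C.
Implicit hydrogens by atom environment:
  8 × C: 2 H each → 16
  2 × C: 1 H each → 2
  Total hydrogens = 18.
Molecular formula: C10H18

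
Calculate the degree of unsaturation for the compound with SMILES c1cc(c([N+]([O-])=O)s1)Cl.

4

Molecular formula from the SMILES: C4H2ClNO2S.
DoU = (2C + 2 + N − H − X)/2 = (2·4 + 2 + 1 − 2 − 1)/2 = 8/2 = 4.
(Structurally: 1 ring(s) + 3 π bond(s) = 4.)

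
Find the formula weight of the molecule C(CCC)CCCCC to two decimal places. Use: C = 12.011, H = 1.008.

128.26

Molecular formula: C9H20.
M = 9×12.011 + 20×1.008 = 128.26 g/mol.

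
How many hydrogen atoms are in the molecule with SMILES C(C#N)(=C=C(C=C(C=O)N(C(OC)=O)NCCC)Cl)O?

Hydrogens are implicit in SMILES; fill each atom to its normal valence:
  6 × C: no H
  3 × O: no H
  2 × C: 3 H each → 6
  2 × C: 2 H each → 4
  2 × C: 1 H each → 2
  2 × N: no H
  1 × Cl: no H
  1 × N: 1 H
  1 × O: 1 H
  Total hydrogens = 14.

14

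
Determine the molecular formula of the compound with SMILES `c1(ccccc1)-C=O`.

Heavy atoms from the SMILES: 7 C, 1 O.
Implicit hydrogens by atom environment:
  5 × C (aromatic): 1 H each → 5
  1 × C: 1 H
  1 × C (aromatic): no H
  1 × O: no H
  Total hydrogens = 6.
Molecular formula: C7H6O

C7H6O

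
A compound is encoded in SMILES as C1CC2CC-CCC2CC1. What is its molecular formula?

Heavy atoms from the SMILES: 10 C.
Implicit hydrogens by atom environment:
  8 × C: 2 H each → 16
  2 × C: 1 H each → 2
  Total hydrogens = 18.
Molecular formula: C10H18

C10H18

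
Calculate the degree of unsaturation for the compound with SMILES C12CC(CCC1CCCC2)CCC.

2

Molecular formula from the SMILES: C13H24.
DoU = (2C + 2 + N − H − X)/2 = (2·13 + 2 + 0 − 24 − 0)/2 = 4/2 = 2.
(Structurally: 2 ring(s) + 0 π bond(s) = 2.)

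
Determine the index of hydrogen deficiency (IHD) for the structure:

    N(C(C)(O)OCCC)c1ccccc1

4

Molecular formula from the SMILES: C11H17NO2.
DoU = (2C + 2 + N − H − X)/2 = (2·11 + 2 + 1 − 17 − 0)/2 = 8/2 = 4.
(Structurally: 1 ring(s) + 3 π bond(s) = 4.)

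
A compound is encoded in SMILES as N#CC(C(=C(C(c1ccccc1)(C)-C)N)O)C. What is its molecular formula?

C14H18N2O

Heavy atoms from the SMILES: 14 C, 2 N, 1 O.
Implicit hydrogens by atom environment:
  5 × C (aromatic): 1 H each → 5
  4 × C: no H
  3 × C: 3 H each → 9
  1 × C: 1 H
  1 × C (aromatic): no H
  1 × N: 2 H
  1 × N: no H
  1 × O: 1 H
  Total hydrogens = 18.
Molecular formula: C14H18N2O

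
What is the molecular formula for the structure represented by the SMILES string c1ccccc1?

Heavy atoms from the SMILES: 6 C.
Implicit hydrogens by atom environment:
  6 × C (aromatic): 1 H each → 6
  Total hydrogens = 6.
Molecular formula: C6H6

C6H6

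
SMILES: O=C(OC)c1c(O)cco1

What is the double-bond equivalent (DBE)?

4

Molecular formula from the SMILES: C6H6O4.
DoU = (2C + 2 + N − H − X)/2 = (2·6 + 2 + 0 − 6 − 0)/2 = 8/2 = 4.
(Structurally: 1 ring(s) + 3 π bond(s) = 4.)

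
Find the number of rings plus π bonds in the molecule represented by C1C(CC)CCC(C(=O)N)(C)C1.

Molecular formula from the SMILES: C10H19NO.
DoU = (2C + 2 + N − H − X)/2 = (2·10 + 2 + 1 − 19 − 0)/2 = 4/2 = 2.
(Structurally: 1 ring(s) + 1 π bond(s) = 2.)

2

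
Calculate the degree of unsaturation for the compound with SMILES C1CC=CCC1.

2

Molecular formula from the SMILES: C6H10.
DoU = (2C + 2 + N − H − X)/2 = (2·6 + 2 + 0 − 10 − 0)/2 = 4/2 = 2.
(Structurally: 1 ring(s) + 1 π bond(s) = 2.)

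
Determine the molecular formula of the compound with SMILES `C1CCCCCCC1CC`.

C10H20

Heavy atoms from the SMILES: 10 C.
Implicit hydrogens by atom environment:
  8 × C: 2 H each → 16
  1 × C: 3 H
  1 × C: 1 H
  Total hydrogens = 20.
Molecular formula: C10H20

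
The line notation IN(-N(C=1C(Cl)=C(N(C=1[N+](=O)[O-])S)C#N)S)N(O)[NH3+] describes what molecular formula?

Heavy atoms from the SMILES: 5 C, 1 Cl, 1 I, 7 N, 3 O, 2 S.
Implicit hydrogens by atom environment:
  4 × C (aromatic): no H
  4 × N: no H
  2 × S: 1 H each → 2
  1 × C: no H
  1 × Cl: no H
  1 × I: no H
  1 × N (charge +1): 3 H
  1 × N (aromatic): no H
  1 × N (charge +1): no H
  1 × O: 1 H
  1 × O: no H
  1 × O (charge -1): no H
  Total hydrogens = 6.
Net charge +1.
Molecular formula: C5H6ClIN7O3S2+

C5H6ClIN7O3S2+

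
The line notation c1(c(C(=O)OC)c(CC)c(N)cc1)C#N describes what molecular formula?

Heavy atoms from the SMILES: 11 C, 2 N, 2 O.
Implicit hydrogens by atom environment:
  4 × C (aromatic): no H
  2 × C: 3 H each → 6
  2 × C (aromatic): 1 H each → 2
  2 × C: no H
  2 × O: no H
  1 × C: 2 H
  1 × N: 2 H
  1 × N: no H
  Total hydrogens = 12.
Molecular formula: C11H12N2O2

C11H12N2O2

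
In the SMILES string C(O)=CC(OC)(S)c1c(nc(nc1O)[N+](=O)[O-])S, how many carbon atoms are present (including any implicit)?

8

The symbol for carbon appears 8 times in the SMILES. Lowercase c denotes aromatic carbon and counts toward C.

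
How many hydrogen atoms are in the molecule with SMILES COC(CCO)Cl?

Hydrogens are implicit in SMILES; fill each atom to its normal valence:
  2 × C: 2 H each → 4
  1 × C: 3 H
  1 × C: 1 H
  1 × Cl: no H
  1 × O: 1 H
  1 × O: no H
  Total hydrogens = 9.

9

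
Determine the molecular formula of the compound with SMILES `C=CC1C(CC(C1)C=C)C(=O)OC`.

Heavy atoms from the SMILES: 11 C, 2 O.
Implicit hydrogens by atom environment:
  5 × C: 1 H each → 5
  4 × C: 2 H each → 8
  2 × O: no H
  1 × C: 3 H
  1 × C: no H
  Total hydrogens = 16.
Molecular formula: C11H16O2

C11H16O2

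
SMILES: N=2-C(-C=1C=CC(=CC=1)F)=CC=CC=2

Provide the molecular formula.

C11H8FN

Heavy atoms from the SMILES: 11 C, 1 F, 1 N.
Implicit hydrogens by atom environment:
  8 × C (aromatic): 1 H each → 8
  3 × C (aromatic): no H
  1 × F: no H
  1 × N (aromatic): no H
  Total hydrogens = 8.
Molecular formula: C11H8FN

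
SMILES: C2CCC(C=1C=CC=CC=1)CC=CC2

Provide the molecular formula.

Heavy atoms from the SMILES: 14 C.
Implicit hydrogens by atom environment:
  5 × C: 2 H each → 10
  5 × C (aromatic): 1 H each → 5
  3 × C: 1 H each → 3
  1 × C (aromatic): no H
  Total hydrogens = 18.
Molecular formula: C14H18

C14H18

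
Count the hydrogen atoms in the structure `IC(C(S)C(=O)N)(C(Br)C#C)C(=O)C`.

9

Hydrogens are implicit in SMILES; fill each atom to its normal valence:
  4 × C: no H
  3 × C: 1 H each → 3
  2 × O: no H
  1 × Br: no H
  1 × C: 3 H
  1 × I: no H
  1 × N: 2 H
  1 × S: 1 H
  Total hydrogens = 9.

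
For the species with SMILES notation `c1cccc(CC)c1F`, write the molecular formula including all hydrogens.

Heavy atoms from the SMILES: 8 C, 1 F.
Implicit hydrogens by atom environment:
  4 × C (aromatic): 1 H each → 4
  2 × C (aromatic): no H
  1 × C: 3 H
  1 × C: 2 H
  1 × F: no H
  Total hydrogens = 9.
Molecular formula: C8H9F

C8H9F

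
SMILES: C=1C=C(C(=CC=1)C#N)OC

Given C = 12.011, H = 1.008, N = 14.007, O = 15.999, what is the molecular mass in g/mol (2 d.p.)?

Molecular formula: C8H7NO.
M = 8×12.011 + 7×1.008 + 1×14.007 + 1×15.999 = 133.15 g/mol.

133.15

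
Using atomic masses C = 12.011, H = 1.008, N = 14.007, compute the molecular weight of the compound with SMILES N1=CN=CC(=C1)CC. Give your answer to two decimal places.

Molecular formula: C6H8N2.
M = 6×12.011 + 8×1.008 + 2×14.007 = 108.14 g/mol.

108.14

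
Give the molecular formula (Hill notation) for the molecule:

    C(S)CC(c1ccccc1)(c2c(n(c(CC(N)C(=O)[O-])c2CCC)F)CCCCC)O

Heavy atoms from the SMILES: 24 C, 1 F, 2 N, 3 O, 1 S.
Implicit hydrogens by atom environment:
  9 × C: 2 H each → 18
  5 × C (aromatic): 1 H each → 5
  5 × C (aromatic): no H
  2 × C: 3 H each → 6
  2 × C: no H
  1 × C: 1 H
  1 × F: no H
  1 × N: 2 H
  1 × N (aromatic): no H
  1 × O: 1 H
  1 × O: no H
  1 × O (charge -1): no H
  1 × S: 1 H
  Total hydrogens = 34.
Net charge -1.
Molecular formula: C24H34FN2O3S-

C24H34FN2O3S-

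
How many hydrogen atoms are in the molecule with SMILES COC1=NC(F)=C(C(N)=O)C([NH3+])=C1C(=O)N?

Hydrogens are implicit in SMILES; fill each atom to its normal valence:
  5 × C (aromatic): no H
  3 × O: no H
  2 × C: no H
  2 × N: 2 H each → 4
  1 × C: 3 H
  1 × F: no H
  1 × N (charge +1): 3 H
  1 × N (aromatic): no H
  Total hydrogens = 10.

10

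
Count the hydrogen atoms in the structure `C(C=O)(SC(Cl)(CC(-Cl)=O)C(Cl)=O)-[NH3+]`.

Hydrogens are implicit in SMILES; fill each atom to its normal valence:
  3 × C: no H
  3 × Cl: no H
  3 × O: no H
  2 × C: 1 H each → 2
  1 × C: 2 H
  1 × N (charge +1): 3 H
  1 × S: no H
  Total hydrogens = 7.

7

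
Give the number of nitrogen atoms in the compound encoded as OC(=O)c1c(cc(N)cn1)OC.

2

The symbol for nitrogen appears 2 times in the SMILES.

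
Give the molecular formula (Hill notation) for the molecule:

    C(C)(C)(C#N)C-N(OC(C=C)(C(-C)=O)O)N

C10H17N3O3

Heavy atoms from the SMILES: 10 C, 3 N, 3 O.
Implicit hydrogens by atom environment:
  4 × C: no H
  3 × C: 3 H each → 9
  2 × C: 2 H each → 4
  2 × N: no H
  2 × O: no H
  1 × C: 1 H
  1 × N: 2 H
  1 × O: 1 H
  Total hydrogens = 17.
Molecular formula: C10H17N3O3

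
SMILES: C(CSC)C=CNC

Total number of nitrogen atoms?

1

The symbol for nitrogen appears 1 time in the SMILES.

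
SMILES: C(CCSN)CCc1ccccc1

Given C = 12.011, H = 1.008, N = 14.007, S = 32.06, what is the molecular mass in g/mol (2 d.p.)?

Molecular formula: C11H17NS.
M = 11×12.011 + 17×1.008 + 1×14.007 + 1×32.06 = 195.32 g/mol.

195.32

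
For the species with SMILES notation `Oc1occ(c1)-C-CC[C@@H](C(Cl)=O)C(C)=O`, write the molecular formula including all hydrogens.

Heavy atoms from the SMILES: 11 C, 1 Cl, 4 O.
Implicit hydrogens by atom environment:
  3 × C: 2 H each → 6
  2 × C (aromatic): 1 H each → 2
  2 × C (aromatic): no H
  2 × C: no H
  2 × O: no H
  1 × C: 3 H
  1 × C: 1 H
  1 × Cl: no H
  1 × O: 1 H
  1 × O (aromatic): no H
  Total hydrogens = 13.
Molecular formula: C11H13ClO4

C11H13ClO4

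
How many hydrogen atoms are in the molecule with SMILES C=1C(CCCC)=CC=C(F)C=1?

Hydrogens are implicit in SMILES; fill each atom to its normal valence:
  4 × C (aromatic): 1 H each → 4
  3 × C: 2 H each → 6
  2 × C (aromatic): no H
  1 × C: 3 H
  1 × F: no H
  Total hydrogens = 13.

13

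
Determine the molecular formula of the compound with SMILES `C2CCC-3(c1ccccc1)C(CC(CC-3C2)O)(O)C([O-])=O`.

C17H21O4-

Heavy atoms from the SMILES: 17 C, 4 O.
Implicit hydrogens by atom environment:
  6 × C: 2 H each → 12
  5 × C (aromatic): 1 H each → 5
  3 × C: no H
  2 × C: 1 H each → 2
  2 × O: 1 H each → 2
  1 × C (aromatic): no H
  1 × O: no H
  1 × O (charge -1): no H
  Total hydrogens = 21.
Net charge -1.
Molecular formula: C17H21O4-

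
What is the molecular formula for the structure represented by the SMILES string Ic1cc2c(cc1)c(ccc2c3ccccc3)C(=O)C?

C18H13IO

Heavy atoms from the SMILES: 18 C, 1 I, 1 O.
Implicit hydrogens by atom environment:
  10 × C (aromatic): 1 H each → 10
  6 × C (aromatic): no H
  1 × C: 3 H
  1 × C: no H
  1 × I: no H
  1 × O: no H
  Total hydrogens = 13.
Molecular formula: C18H13IO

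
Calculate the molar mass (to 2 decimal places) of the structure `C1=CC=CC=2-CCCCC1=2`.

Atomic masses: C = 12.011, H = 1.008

132.21

Molecular formula: C10H12.
M = 10×12.011 + 12×1.008 = 132.21 g/mol.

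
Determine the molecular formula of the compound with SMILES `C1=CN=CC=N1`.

Heavy atoms from the SMILES: 4 C, 2 N.
Implicit hydrogens by atom environment:
  4 × C (aromatic): 1 H each → 4
  2 × N (aromatic): no H
  Total hydrogens = 4.
Molecular formula: C4H4N2

C4H4N2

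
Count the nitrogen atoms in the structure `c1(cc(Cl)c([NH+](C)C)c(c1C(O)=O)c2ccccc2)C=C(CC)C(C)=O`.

The symbol for nitrogen appears 1 time in the SMILES.

1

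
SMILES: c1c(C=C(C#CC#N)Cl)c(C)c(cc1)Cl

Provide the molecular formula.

C12H7Cl2N

Heavy atoms from the SMILES: 12 C, 2 Cl, 1 N.
Implicit hydrogens by atom environment:
  4 × C: no H
  3 × C (aromatic): 1 H each → 3
  3 × C (aromatic): no H
  2 × Cl: no H
  1 × C: 3 H
  1 × C: 1 H
  1 × N: no H
  Total hydrogens = 7.
Molecular formula: C12H7Cl2N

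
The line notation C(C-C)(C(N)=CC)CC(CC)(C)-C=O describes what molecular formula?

Heavy atoms from the SMILES: 12 C, 1 N, 1 O.
Implicit hydrogens by atom environment:
  4 × C: 3 H each → 12
  3 × C: 2 H each → 6
  3 × C: 1 H each → 3
  2 × C: no H
  1 × N: 2 H
  1 × O: no H
  Total hydrogens = 23.
Molecular formula: C12H23NO

C12H23NO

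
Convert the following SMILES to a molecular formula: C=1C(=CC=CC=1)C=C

Heavy atoms from the SMILES: 8 C.
Implicit hydrogens by atom environment:
  5 × C (aromatic): 1 H each → 5
  1 × C: 2 H
  1 × C: 1 H
  1 × C (aromatic): no H
  Total hydrogens = 8.
Molecular formula: C8H8

C8H8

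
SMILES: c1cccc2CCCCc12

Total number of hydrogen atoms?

12

Hydrogens are implicit in SMILES; fill each atom to its normal valence:
  4 × C: 2 H each → 8
  4 × C (aromatic): 1 H each → 4
  2 × C (aromatic): no H
  Total hydrogens = 12.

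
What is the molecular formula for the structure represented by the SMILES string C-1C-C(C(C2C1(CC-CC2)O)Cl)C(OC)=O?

C12H19ClO3

Heavy atoms from the SMILES: 12 C, 1 Cl, 3 O.
Implicit hydrogens by atom environment:
  6 × C: 2 H each → 12
  3 × C: 1 H each → 3
  2 × C: no H
  2 × O: no H
  1 × C: 3 H
  1 × Cl: no H
  1 × O: 1 H
  Total hydrogens = 19.
Molecular formula: C12H19ClO3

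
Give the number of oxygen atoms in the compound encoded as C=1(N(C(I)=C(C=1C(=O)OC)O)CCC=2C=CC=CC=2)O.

The symbol for oxygen appears 4 times in the SMILES.

4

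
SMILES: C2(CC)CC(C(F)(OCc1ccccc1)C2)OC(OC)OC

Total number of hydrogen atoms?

25

Hydrogens are implicit in SMILES; fill each atom to its normal valence:
  5 × C (aromatic): 1 H each → 5
  4 × C: 2 H each → 8
  4 × O: no H
  3 × C: 3 H each → 9
  3 × C: 1 H each → 3
  1 × C: no H
  1 × C (aromatic): no H
  1 × F: no H
  Total hydrogens = 25.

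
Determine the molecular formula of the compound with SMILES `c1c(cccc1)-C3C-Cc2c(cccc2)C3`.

Heavy atoms from the SMILES: 16 C.
Implicit hydrogens by atom environment:
  9 × C (aromatic): 1 H each → 9
  3 × C: 2 H each → 6
  3 × C (aromatic): no H
  1 × C: 1 H
  Total hydrogens = 16.
Molecular formula: C16H16

C16H16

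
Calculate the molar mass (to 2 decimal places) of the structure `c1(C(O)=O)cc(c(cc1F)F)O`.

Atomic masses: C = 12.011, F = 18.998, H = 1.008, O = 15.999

Molecular formula: C7H4F2O3.
M = 7×12.011 + 2×18.998 + 4×1.008 + 3×15.999 = 174.10 g/mol.

174.10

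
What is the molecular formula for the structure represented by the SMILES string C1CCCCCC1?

C7H14

Heavy atoms from the SMILES: 7 C.
Implicit hydrogens by atom environment:
  7 × C: 2 H each → 14
  Total hydrogens = 14.
Molecular formula: C7H14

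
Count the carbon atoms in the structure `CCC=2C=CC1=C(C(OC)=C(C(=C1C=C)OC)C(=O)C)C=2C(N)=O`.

19

The symbol for carbon appears 19 times in the SMILES.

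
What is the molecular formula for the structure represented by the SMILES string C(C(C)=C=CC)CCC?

Heavy atoms from the SMILES: 9 C.
Implicit hydrogens by atom environment:
  3 × C: 3 H each → 9
  3 × C: 2 H each → 6
  2 × C: no H
  1 × C: 1 H
  Total hydrogens = 16.
Molecular formula: C9H16

C9H16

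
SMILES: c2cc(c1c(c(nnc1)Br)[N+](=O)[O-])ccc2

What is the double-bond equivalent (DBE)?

Molecular formula from the SMILES: C10H6BrN3O2.
DoU = (2C + 2 + N − H − X)/2 = (2·10 + 2 + 3 − 6 − 1)/2 = 18/2 = 9.
(Structurally: 2 ring(s) + 7 π bond(s) = 9.)

9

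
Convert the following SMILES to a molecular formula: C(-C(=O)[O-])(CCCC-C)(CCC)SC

C11H21O2S-

Heavy atoms from the SMILES: 11 C, 2 O, 1 S.
Implicit hydrogens by atom environment:
  6 × C: 2 H each → 12
  3 × C: 3 H each → 9
  2 × C: no H
  1 × O: no H
  1 × O (charge -1): no H
  1 × S: no H
  Total hydrogens = 21.
Net charge -1.
Molecular formula: C11H21O2S-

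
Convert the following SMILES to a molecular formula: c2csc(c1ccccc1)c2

Heavy atoms from the SMILES: 10 C, 1 S.
Implicit hydrogens by atom environment:
  8 × C (aromatic): 1 H each → 8
  2 × C (aromatic): no H
  1 × S (aromatic): no H
  Total hydrogens = 8.
Molecular formula: C10H8S

C10H8S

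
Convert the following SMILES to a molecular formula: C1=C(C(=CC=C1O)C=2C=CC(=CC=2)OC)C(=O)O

Heavy atoms from the SMILES: 14 C, 4 O.
Implicit hydrogens by atom environment:
  7 × C (aromatic): 1 H each → 7
  5 × C (aromatic): no H
  2 × O: 1 H each → 2
  2 × O: no H
  1 × C: 3 H
  1 × C: no H
  Total hydrogens = 12.
Molecular formula: C14H12O4

C14H12O4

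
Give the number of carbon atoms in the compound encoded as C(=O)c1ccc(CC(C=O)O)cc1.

The symbol for carbon appears 10 times in the SMILES. Lowercase c denotes aromatic carbon and counts toward C.

10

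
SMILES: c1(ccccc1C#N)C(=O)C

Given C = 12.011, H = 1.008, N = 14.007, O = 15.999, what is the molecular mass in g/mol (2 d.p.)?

145.16

Molecular formula: C9H7NO.
M = 9×12.011 + 7×1.008 + 1×14.007 + 1×15.999 = 145.16 g/mol.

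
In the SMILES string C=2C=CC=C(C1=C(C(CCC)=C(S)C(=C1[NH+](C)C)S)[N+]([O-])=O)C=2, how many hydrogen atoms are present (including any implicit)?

21

Hydrogens are implicit in SMILES; fill each atom to its normal valence:
  7 × C (aromatic): no H
  5 × C (aromatic): 1 H each → 5
  3 × C: 3 H each → 9
  2 × C: 2 H each → 4
  2 × S: 1 H each → 2
  1 × N (charge +1): 1 H
  1 × N (charge +1): no H
  1 × O: no H
  1 × O (charge -1): no H
  Total hydrogens = 21.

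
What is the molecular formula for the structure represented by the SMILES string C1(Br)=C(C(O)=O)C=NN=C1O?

C5H3BrN2O3

Heavy atoms from the SMILES: 1 Br, 5 C, 2 N, 3 O.
Implicit hydrogens by atom environment:
  3 × C (aromatic): no H
  2 × N (aromatic): no H
  2 × O: 1 H each → 2
  1 × Br: no H
  1 × C (aromatic): 1 H
  1 × C: no H
  1 × O: no H
  Total hydrogens = 3.
Molecular formula: C5H3BrN2O3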